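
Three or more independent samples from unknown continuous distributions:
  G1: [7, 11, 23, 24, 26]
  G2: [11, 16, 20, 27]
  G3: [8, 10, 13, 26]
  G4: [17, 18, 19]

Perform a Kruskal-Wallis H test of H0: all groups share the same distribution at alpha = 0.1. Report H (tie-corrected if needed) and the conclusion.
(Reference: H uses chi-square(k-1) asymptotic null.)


Step 1: Combine all N = 16 observations and assign midranks.
sorted (value, group, rank): (7,G1,1), (8,G3,2), (10,G3,3), (11,G1,4.5), (11,G2,4.5), (13,G3,6), (16,G2,7), (17,G4,8), (18,G4,9), (19,G4,10), (20,G2,11), (23,G1,12), (24,G1,13), (26,G1,14.5), (26,G3,14.5), (27,G2,16)
Step 2: Sum ranks within each group.
R_1 = 45 (n_1 = 5)
R_2 = 38.5 (n_2 = 4)
R_3 = 25.5 (n_3 = 4)
R_4 = 27 (n_4 = 3)
Step 3: H = 12/(N(N+1)) * sum(R_i^2/n_i) - 3(N+1)
     = 12/(16*17) * (45^2/5 + 38.5^2/4 + 25.5^2/4 + 27^2/3) - 3*17
     = 0.044118 * 1181.12 - 51
     = 1.108456.
Step 4: Ties present; correction factor C = 1 - 12/(16^3 - 16) = 0.997059. Corrected H = 1.108456 / 0.997059 = 1.111726.
Step 5: Under H0, H ~ chi^2(3); p-value = 0.774244.
Step 6: alpha = 0.1. fail to reject H0.

H = 1.1117, df = 3, p = 0.774244, fail to reject H0.


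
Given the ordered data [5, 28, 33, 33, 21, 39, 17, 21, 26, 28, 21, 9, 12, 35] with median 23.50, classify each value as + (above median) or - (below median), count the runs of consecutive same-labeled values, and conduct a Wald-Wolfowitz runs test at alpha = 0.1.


Step 1: Compute median = 23.50; label A = above, B = below.
Labels in order: BAAABABBAABBBA  (n_A = 7, n_B = 7)
Step 2: Count runs R = 8.
Step 3: Under H0 (random ordering), E[R] = 2*n_A*n_B/(n_A+n_B) + 1 = 2*7*7/14 + 1 = 8.0000.
        Var[R] = 2*n_A*n_B*(2*n_A*n_B - n_A - n_B) / ((n_A+n_B)^2 * (n_A+n_B-1)) = 8232/2548 = 3.2308.
        SD[R] = 1.7974.
Step 4: R = E[R], so z = 0 with no continuity correction.
Step 5: Two-sided p-value via normal approximation = 2*(1 - Phi(|z|)) = 1.000000.
Step 6: alpha = 0.1. fail to reject H0.

R = 8, z = 0.0000, p = 1.000000, fail to reject H0.


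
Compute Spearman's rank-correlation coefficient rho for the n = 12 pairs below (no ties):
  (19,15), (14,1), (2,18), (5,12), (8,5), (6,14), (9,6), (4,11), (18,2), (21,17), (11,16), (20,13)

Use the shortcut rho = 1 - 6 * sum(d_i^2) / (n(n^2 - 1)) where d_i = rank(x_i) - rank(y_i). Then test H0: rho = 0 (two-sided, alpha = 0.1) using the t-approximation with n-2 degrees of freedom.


Step 1: Rank x and y separately (midranks; no ties here).
rank(x): 19->10, 14->8, 2->1, 5->3, 8->5, 6->4, 9->6, 4->2, 18->9, 21->12, 11->7, 20->11
rank(y): 15->9, 1->1, 18->12, 12->6, 5->3, 14->8, 6->4, 11->5, 2->2, 17->11, 16->10, 13->7
Step 2: d_i = R_x(i) - R_y(i); compute d_i^2.
  (10-9)^2=1, (8-1)^2=49, (1-12)^2=121, (3-6)^2=9, (5-3)^2=4, (4-8)^2=16, (6-4)^2=4, (2-5)^2=9, (9-2)^2=49, (12-11)^2=1, (7-10)^2=9, (11-7)^2=16
sum(d^2) = 288.
Step 3: rho = 1 - 6*288 / (12*(12^2 - 1)) = 1 - 1728/1716 = -0.006993.
Step 4: Under H0, t = rho * sqrt((n-2)/(1-rho^2)) = -0.0221 ~ t(10).
Step 5: Two-sided p-value from the t-distribution with 10 df = 0.982792.
Step 6: alpha = 0.1. fail to reject H0.

rho = -0.0070, p = 0.982792, fail to reject H0 at alpha = 0.1.


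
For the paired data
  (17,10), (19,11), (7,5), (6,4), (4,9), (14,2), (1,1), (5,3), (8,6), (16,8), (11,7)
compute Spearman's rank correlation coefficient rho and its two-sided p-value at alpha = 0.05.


Step 1: Rank x and y separately (midranks; no ties here).
rank(x): 17->10, 19->11, 7->5, 6->4, 4->2, 14->8, 1->1, 5->3, 8->6, 16->9, 11->7
rank(y): 10->10, 11->11, 5->5, 4->4, 9->9, 2->2, 1->1, 3->3, 6->6, 8->8, 7->7
Step 2: d_i = R_x(i) - R_y(i); compute d_i^2.
  (10-10)^2=0, (11-11)^2=0, (5-5)^2=0, (4-4)^2=0, (2-9)^2=49, (8-2)^2=36, (1-1)^2=0, (3-3)^2=0, (6-6)^2=0, (9-8)^2=1, (7-7)^2=0
sum(d^2) = 86.
Step 3: rho = 1 - 6*86 / (11*(11^2 - 1)) = 1 - 516/1320 = 0.609091.
Step 4: Under H0, t = rho * sqrt((n-2)/(1-rho^2)) = 2.3040 ~ t(9).
Step 5: Two-sided p-value from the t-distribution with 9 df = 0.046696.
Step 6: alpha = 0.05. reject H0.

rho = 0.6091, p = 0.046696, reject H0 at alpha = 0.05.


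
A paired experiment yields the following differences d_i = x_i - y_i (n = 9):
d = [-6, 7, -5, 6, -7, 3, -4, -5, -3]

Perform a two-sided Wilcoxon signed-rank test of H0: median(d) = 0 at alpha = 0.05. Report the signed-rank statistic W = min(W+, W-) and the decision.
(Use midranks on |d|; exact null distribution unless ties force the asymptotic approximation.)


Step 1: Drop any zero differences (none here) and take |d_i|.
|d| = [6, 7, 5, 6, 7, 3, 4, 5, 3]
Step 2: Midrank |d_i| (ties get averaged ranks).
ranks: |6|->6.5, |7|->8.5, |5|->4.5, |6|->6.5, |7|->8.5, |3|->1.5, |4|->3, |5|->4.5, |3|->1.5
Step 3: Attach original signs; sum ranks with positive sign and with negative sign.
W+ = 8.5 + 6.5 + 1.5 = 16.5
W- = 6.5 + 4.5 + 8.5 + 3 + 4.5 + 1.5 = 28.5
(Check: W+ + W- = 45 should equal n(n+1)/2 = 45.)
Step 4: Test statistic W = min(W+, W-) = 16.5.
Step 5: Ties in |d|, so use the tie-corrected normal approximation.
        E[W] = n(n+1)/4 = 9*10/4 = 22.5.
        Tie groups: |d|=3 (t=2), |d|=5 (t=2), |d|=6 (t=2), |d|=7 (t=2); sum(t^3 - t) = 24.
        Var[W] = n(n+1)(2n+1)/24 - sum(t^3-t)/48 = 1710/24 - 24/48 = 70.75.
        z = (W - E[W]) / sqrt(Var[W]) = (16.5 - 22.5) / 8.4113 = -0.7133.
        Two-sided p = 2*Phi(z) = 0.475644.
Step 6: alpha = 0.05. fail to reject H0.

W+ = 16.5, W- = 28.5, W = min = 16.5, p = 0.475644, fail to reject H0.


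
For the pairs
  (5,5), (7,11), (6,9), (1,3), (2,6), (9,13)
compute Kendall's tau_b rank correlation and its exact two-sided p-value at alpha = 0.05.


Step 1: Enumerate the 15 unordered pairs (i,j) with i<j and classify each by sign(x_j-x_i) * sign(y_j-y_i).
  (1,2):dx=+2,dy=+6->C; (1,3):dx=+1,dy=+4->C; (1,4):dx=-4,dy=-2->C; (1,5):dx=-3,dy=+1->D
  (1,6):dx=+4,dy=+8->C; (2,3):dx=-1,dy=-2->C; (2,4):dx=-6,dy=-8->C; (2,5):dx=-5,dy=-5->C
  (2,6):dx=+2,dy=+2->C; (3,4):dx=-5,dy=-6->C; (3,5):dx=-4,dy=-3->C; (3,6):dx=+3,dy=+4->C
  (4,5):dx=+1,dy=+3->C; (4,6):dx=+8,dy=+10->C; (5,6):dx=+7,dy=+7->C
Step 2: C = 14, D = 1, total pairs = 15.
Step 3: tau = (C - D)/(n(n-1)/2) = (14 - 1)/15 = 0.866667.
Step 4: Exact two-sided p-value (enumerate n! = 720 permutations of y under H0): p = 0.016667.
Step 5: alpha = 0.05. reject H0.

tau_b = 0.8667 (C=14, D=1), p = 0.016667, reject H0.


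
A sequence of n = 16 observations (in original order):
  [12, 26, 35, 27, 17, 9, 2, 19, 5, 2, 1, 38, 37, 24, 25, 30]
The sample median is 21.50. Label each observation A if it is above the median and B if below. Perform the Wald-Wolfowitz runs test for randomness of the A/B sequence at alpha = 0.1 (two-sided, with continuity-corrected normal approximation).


Step 1: Compute median = 21.50; label A = above, B = below.
Labels in order: BAAABBBBBBBAAAAA  (n_A = 8, n_B = 8)
Step 2: Count runs R = 4.
Step 3: Under H0 (random ordering), E[R] = 2*n_A*n_B/(n_A+n_B) + 1 = 2*8*8/16 + 1 = 9.0000.
        Var[R] = 2*n_A*n_B*(2*n_A*n_B - n_A - n_B) / ((n_A+n_B)^2 * (n_A+n_B-1)) = 14336/3840 = 3.7333.
        SD[R] = 1.9322.
Step 4: Continuity-corrected z = (R + 0.5 - E[R]) / SD[R] = (4 + 0.5 - 9.0000) / 1.9322 = -2.3290.
Step 5: Two-sided p-value via normal approximation = 2*(1 - Phi(|z|)) = 0.019861.
Step 6: alpha = 0.1. reject H0.

R = 4, z = -2.3290, p = 0.019861, reject H0.


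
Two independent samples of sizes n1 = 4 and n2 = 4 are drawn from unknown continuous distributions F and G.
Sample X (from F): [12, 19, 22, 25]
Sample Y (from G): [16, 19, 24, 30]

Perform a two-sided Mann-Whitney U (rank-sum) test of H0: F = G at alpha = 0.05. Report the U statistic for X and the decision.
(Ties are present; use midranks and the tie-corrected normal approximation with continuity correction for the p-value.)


Step 1: Combine and sort all 8 observations; assign midranks.
sorted (value, group): (12,X), (16,Y), (19,X), (19,Y), (22,X), (24,Y), (25,X), (30,Y)
ranks: 12->1, 16->2, 19->3.5, 19->3.5, 22->5, 24->6, 25->7, 30->8
Step 2: Rank sum for X: R1 = 1 + 3.5 + 5 + 7 = 16.5.
Step 3: U_X = R1 - n1(n1+1)/2 = 16.5 - 4*5/2 = 16.5 - 10 = 6.5.
       U_Y = n1*n2 - U_X = 16 - 6.5 = 9.5.
Step 4: Ties are present, so use the tie-corrected normal approximation (with continuity correction) for the p-value.
Step 5: p-value = 0.771503; compare to alpha = 0.05. fail to reject H0.

U_X = 6.5, p = 0.771503, fail to reject H0 at alpha = 0.05.


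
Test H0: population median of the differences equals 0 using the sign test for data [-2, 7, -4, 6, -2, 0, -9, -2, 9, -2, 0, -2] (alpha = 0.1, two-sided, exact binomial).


Step 1: Discard zero differences. Original n = 12; n_eff = number of nonzero differences = 10.
Nonzero differences (with sign): -2, +7, -4, +6, -2, -9, -2, +9, -2, -2
Step 2: Count signs: positive = 3, negative = 7.
Step 3: Under H0: P(positive) = 0.5, so the number of positives S ~ Bin(10, 0.5).
Step 4: Two-sided exact p-value = sum of Bin(10,0.5) probabilities at or below the observed probability = 0.343750.
Step 5: alpha = 0.1. fail to reject H0.

n_eff = 10, pos = 3, neg = 7, p = 0.343750, fail to reject H0.


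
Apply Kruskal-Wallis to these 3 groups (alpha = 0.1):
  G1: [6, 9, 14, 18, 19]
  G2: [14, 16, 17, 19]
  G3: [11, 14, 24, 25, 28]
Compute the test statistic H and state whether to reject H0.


Step 1: Combine all N = 14 observations and assign midranks.
sorted (value, group, rank): (6,G1,1), (9,G1,2), (11,G3,3), (14,G1,5), (14,G2,5), (14,G3,5), (16,G2,7), (17,G2,8), (18,G1,9), (19,G1,10.5), (19,G2,10.5), (24,G3,12), (25,G3,13), (28,G3,14)
Step 2: Sum ranks within each group.
R_1 = 27.5 (n_1 = 5)
R_2 = 30.5 (n_2 = 4)
R_3 = 47 (n_3 = 5)
Step 3: H = 12/(N(N+1)) * sum(R_i^2/n_i) - 3(N+1)
     = 12/(14*15) * (27.5^2/5 + 30.5^2/4 + 47^2/5) - 3*15
     = 0.057143 * 825.612 - 45
     = 2.177857.
Step 4: Ties present; correction factor C = 1 - 30/(14^3 - 14) = 0.989011. Corrected H = 2.177857 / 0.989011 = 2.202056.
Step 5: Under H0, H ~ chi^2(2); p-value = 0.332529.
Step 6: alpha = 0.1. fail to reject H0.

H = 2.2021, df = 2, p = 0.332529, fail to reject H0.


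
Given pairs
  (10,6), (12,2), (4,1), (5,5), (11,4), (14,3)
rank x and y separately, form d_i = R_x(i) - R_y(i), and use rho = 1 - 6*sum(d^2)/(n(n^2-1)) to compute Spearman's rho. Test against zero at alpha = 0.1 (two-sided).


Step 1: Rank x and y separately (midranks; no ties here).
rank(x): 10->3, 12->5, 4->1, 5->2, 11->4, 14->6
rank(y): 6->6, 2->2, 1->1, 5->5, 4->4, 3->3
Step 2: d_i = R_x(i) - R_y(i); compute d_i^2.
  (3-6)^2=9, (5-2)^2=9, (1-1)^2=0, (2-5)^2=9, (4-4)^2=0, (6-3)^2=9
sum(d^2) = 36.
Step 3: rho = 1 - 6*36 / (6*(6^2 - 1)) = 1 - 216/210 = -0.028571.
Step 4: Under H0, t = rho * sqrt((n-2)/(1-rho^2)) = -0.0572 ~ t(4).
Step 5: Two-sided p-value from the t-distribution with 4 df = 0.957155.
Step 6: alpha = 0.1. fail to reject H0.

rho = -0.0286, p = 0.957155, fail to reject H0 at alpha = 0.1.


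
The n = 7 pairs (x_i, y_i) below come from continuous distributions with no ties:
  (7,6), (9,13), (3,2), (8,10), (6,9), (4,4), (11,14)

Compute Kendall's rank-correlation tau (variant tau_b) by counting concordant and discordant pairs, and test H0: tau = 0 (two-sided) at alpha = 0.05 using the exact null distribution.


Step 1: Enumerate the 21 unordered pairs (i,j) with i<j and classify each by sign(x_j-x_i) * sign(y_j-y_i).
  (1,2):dx=+2,dy=+7->C; (1,3):dx=-4,dy=-4->C; (1,4):dx=+1,dy=+4->C; (1,5):dx=-1,dy=+3->D
  (1,6):dx=-3,dy=-2->C; (1,7):dx=+4,dy=+8->C; (2,3):dx=-6,dy=-11->C; (2,4):dx=-1,dy=-3->C
  (2,5):dx=-3,dy=-4->C; (2,6):dx=-5,dy=-9->C; (2,7):dx=+2,dy=+1->C; (3,4):dx=+5,dy=+8->C
  (3,5):dx=+3,dy=+7->C; (3,6):dx=+1,dy=+2->C; (3,7):dx=+8,dy=+12->C; (4,5):dx=-2,dy=-1->C
  (4,6):dx=-4,dy=-6->C; (4,7):dx=+3,dy=+4->C; (5,6):dx=-2,dy=-5->C; (5,7):dx=+5,dy=+5->C
  (6,7):dx=+7,dy=+10->C
Step 2: C = 20, D = 1, total pairs = 21.
Step 3: tau = (C - D)/(n(n-1)/2) = (20 - 1)/21 = 0.904762.
Step 4: Exact two-sided p-value (enumerate n! = 5040 permutations of y under H0): p = 0.002778.
Step 5: alpha = 0.05. reject H0.

tau_b = 0.9048 (C=20, D=1), p = 0.002778, reject H0.


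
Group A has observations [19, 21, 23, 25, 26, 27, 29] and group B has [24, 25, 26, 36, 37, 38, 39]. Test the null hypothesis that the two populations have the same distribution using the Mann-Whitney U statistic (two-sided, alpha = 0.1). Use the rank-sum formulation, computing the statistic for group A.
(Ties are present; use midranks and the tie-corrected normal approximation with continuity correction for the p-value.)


Step 1: Combine and sort all 14 observations; assign midranks.
sorted (value, group): (19,X), (21,X), (23,X), (24,Y), (25,X), (25,Y), (26,X), (26,Y), (27,X), (29,X), (36,Y), (37,Y), (38,Y), (39,Y)
ranks: 19->1, 21->2, 23->3, 24->4, 25->5.5, 25->5.5, 26->7.5, 26->7.5, 27->9, 29->10, 36->11, 37->12, 38->13, 39->14
Step 2: Rank sum for X: R1 = 1 + 2 + 3 + 5.5 + 7.5 + 9 + 10 = 38.
Step 3: U_X = R1 - n1(n1+1)/2 = 38 - 7*8/2 = 38 - 28 = 10.
       U_Y = n1*n2 - U_X = 49 - 10 = 39.
Step 4: Ties are present, so use the tie-corrected normal approximation (with continuity correction) for the p-value.
Step 5: p-value = 0.073005; compare to alpha = 0.1. reject H0.

U_X = 10, p = 0.073005, reject H0 at alpha = 0.1.


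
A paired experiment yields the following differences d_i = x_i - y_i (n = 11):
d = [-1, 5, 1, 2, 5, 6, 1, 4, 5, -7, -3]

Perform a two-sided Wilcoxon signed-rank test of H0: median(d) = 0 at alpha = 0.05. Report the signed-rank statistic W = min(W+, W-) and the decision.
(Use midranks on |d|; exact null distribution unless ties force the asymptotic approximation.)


Step 1: Drop any zero differences (none here) and take |d_i|.
|d| = [1, 5, 1, 2, 5, 6, 1, 4, 5, 7, 3]
Step 2: Midrank |d_i| (ties get averaged ranks).
ranks: |1|->2, |5|->8, |1|->2, |2|->4, |5|->8, |6|->10, |1|->2, |4|->6, |5|->8, |7|->11, |3|->5
Step 3: Attach original signs; sum ranks with positive sign and with negative sign.
W+ = 8 + 2 + 4 + 8 + 10 + 2 + 6 + 8 = 48
W- = 2 + 11 + 5 = 18
(Check: W+ + W- = 66 should equal n(n+1)/2 = 66.)
Step 4: Test statistic W = min(W+, W-) = 18.
Step 5: Ties in |d|, so use the tie-corrected normal approximation.
        E[W] = n(n+1)/4 = 11*12/4 = 33.
        Tie groups: |d|=1 (t=3), |d|=5 (t=3); sum(t^3 - t) = 48.
        Var[W] = n(n+1)(2n+1)/24 - sum(t^3-t)/48 = 3036/24 - 48/48 = 125.5.
        z = (W - E[W]) / sqrt(Var[W]) = (18 - 33) / 11.2027 = -1.3390.
        Two-sided p = 2*Phi(z) = 0.180582.
Step 6: alpha = 0.05. fail to reject H0.

W+ = 48, W- = 18, W = min = 18, p = 0.180582, fail to reject H0.


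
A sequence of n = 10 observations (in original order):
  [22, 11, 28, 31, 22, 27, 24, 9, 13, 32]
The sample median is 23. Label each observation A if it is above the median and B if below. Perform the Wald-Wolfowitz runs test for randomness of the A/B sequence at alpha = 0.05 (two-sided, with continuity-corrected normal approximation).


Step 1: Compute median = 23; label A = above, B = below.
Labels in order: BBAABAABBA  (n_A = 5, n_B = 5)
Step 2: Count runs R = 6.
Step 3: Under H0 (random ordering), E[R] = 2*n_A*n_B/(n_A+n_B) + 1 = 2*5*5/10 + 1 = 6.0000.
        Var[R] = 2*n_A*n_B*(2*n_A*n_B - n_A - n_B) / ((n_A+n_B)^2 * (n_A+n_B-1)) = 2000/900 = 2.2222.
        SD[R] = 1.4907.
Step 4: R = E[R], so z = 0 with no continuity correction.
Step 5: Two-sided p-value via normal approximation = 2*(1 - Phi(|z|)) = 1.000000.
Step 6: alpha = 0.05. fail to reject H0.

R = 6, z = 0.0000, p = 1.000000, fail to reject H0.


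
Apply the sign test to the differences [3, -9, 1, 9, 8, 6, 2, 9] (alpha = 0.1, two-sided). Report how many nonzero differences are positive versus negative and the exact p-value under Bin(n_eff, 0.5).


Step 1: Discard zero differences. Original n = 8; n_eff = number of nonzero differences = 8.
Nonzero differences (with sign): +3, -9, +1, +9, +8, +6, +2, +9
Step 2: Count signs: positive = 7, negative = 1.
Step 3: Under H0: P(positive) = 0.5, so the number of positives S ~ Bin(8, 0.5).
Step 4: Two-sided exact p-value = sum of Bin(8,0.5) probabilities at or below the observed probability = 0.070312.
Step 5: alpha = 0.1. reject H0.

n_eff = 8, pos = 7, neg = 1, p = 0.070312, reject H0.


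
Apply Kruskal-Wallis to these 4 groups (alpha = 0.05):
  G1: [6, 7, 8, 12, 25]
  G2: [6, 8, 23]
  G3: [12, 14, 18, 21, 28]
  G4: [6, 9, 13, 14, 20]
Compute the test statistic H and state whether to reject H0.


Step 1: Combine all N = 18 observations and assign midranks.
sorted (value, group, rank): (6,G1,2), (6,G2,2), (6,G4,2), (7,G1,4), (8,G1,5.5), (8,G2,5.5), (9,G4,7), (12,G1,8.5), (12,G3,8.5), (13,G4,10), (14,G3,11.5), (14,G4,11.5), (18,G3,13), (20,G4,14), (21,G3,15), (23,G2,16), (25,G1,17), (28,G3,18)
Step 2: Sum ranks within each group.
R_1 = 37 (n_1 = 5)
R_2 = 23.5 (n_2 = 3)
R_3 = 66 (n_3 = 5)
R_4 = 44.5 (n_4 = 5)
Step 3: H = 12/(N(N+1)) * sum(R_i^2/n_i) - 3(N+1)
     = 12/(18*19) * (37^2/5 + 23.5^2/3 + 66^2/5 + 44.5^2/5) - 3*19
     = 0.035088 * 1725.13 - 57
     = 3.530994.
Step 4: Ties present; correction factor C = 1 - 42/(18^3 - 18) = 0.992776. Corrected H = 3.530994 / 0.992776 = 3.556687.
Step 5: Under H0, H ~ chi^2(3); p-value = 0.313484.
Step 6: alpha = 0.05. fail to reject H0.

H = 3.5567, df = 3, p = 0.313484, fail to reject H0.


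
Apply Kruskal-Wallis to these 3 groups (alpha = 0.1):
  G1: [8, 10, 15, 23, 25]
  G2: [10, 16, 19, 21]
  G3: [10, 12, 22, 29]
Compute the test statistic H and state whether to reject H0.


Step 1: Combine all N = 13 observations and assign midranks.
sorted (value, group, rank): (8,G1,1), (10,G1,3), (10,G2,3), (10,G3,3), (12,G3,5), (15,G1,6), (16,G2,7), (19,G2,8), (21,G2,9), (22,G3,10), (23,G1,11), (25,G1,12), (29,G3,13)
Step 2: Sum ranks within each group.
R_1 = 33 (n_1 = 5)
R_2 = 27 (n_2 = 4)
R_3 = 31 (n_3 = 4)
Step 3: H = 12/(N(N+1)) * sum(R_i^2/n_i) - 3(N+1)
     = 12/(13*14) * (33^2/5 + 27^2/4 + 31^2/4) - 3*14
     = 0.065934 * 640.3 - 42
     = 0.217582.
Step 4: Ties present; correction factor C = 1 - 24/(13^3 - 13) = 0.989011. Corrected H = 0.217582 / 0.989011 = 0.220000.
Step 5: Under H0, H ~ chi^2(2); p-value = 0.895834.
Step 6: alpha = 0.1. fail to reject H0.

H = 0.2200, df = 2, p = 0.895834, fail to reject H0.


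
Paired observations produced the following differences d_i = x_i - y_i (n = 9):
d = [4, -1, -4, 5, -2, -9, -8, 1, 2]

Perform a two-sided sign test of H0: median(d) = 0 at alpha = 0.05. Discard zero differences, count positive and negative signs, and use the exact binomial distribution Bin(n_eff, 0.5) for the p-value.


Step 1: Discard zero differences. Original n = 9; n_eff = number of nonzero differences = 9.
Nonzero differences (with sign): +4, -1, -4, +5, -2, -9, -8, +1, +2
Step 2: Count signs: positive = 4, negative = 5.
Step 3: Under H0: P(positive) = 0.5, so the number of positives S ~ Bin(9, 0.5).
Step 4: Two-sided exact p-value = sum of Bin(9,0.5) probabilities at or below the observed probability = 1.000000.
Step 5: alpha = 0.05. fail to reject H0.

n_eff = 9, pos = 4, neg = 5, p = 1.000000, fail to reject H0.


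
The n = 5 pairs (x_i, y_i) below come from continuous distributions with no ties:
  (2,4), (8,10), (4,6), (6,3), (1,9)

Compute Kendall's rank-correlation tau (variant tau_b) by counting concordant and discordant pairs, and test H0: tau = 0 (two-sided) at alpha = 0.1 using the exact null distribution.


Step 1: Enumerate the 10 unordered pairs (i,j) with i<j and classify each by sign(x_j-x_i) * sign(y_j-y_i).
  (1,2):dx=+6,dy=+6->C; (1,3):dx=+2,dy=+2->C; (1,4):dx=+4,dy=-1->D; (1,5):dx=-1,dy=+5->D
  (2,3):dx=-4,dy=-4->C; (2,4):dx=-2,dy=-7->C; (2,5):dx=-7,dy=-1->C; (3,4):dx=+2,dy=-3->D
  (3,5):dx=-3,dy=+3->D; (4,5):dx=-5,dy=+6->D
Step 2: C = 5, D = 5, total pairs = 10.
Step 3: tau = (C - D)/(n(n-1)/2) = (5 - 5)/10 = 0.000000.
Step 4: Exact two-sided p-value (enumerate n! = 120 permutations of y under H0): p = 1.000000.
Step 5: alpha = 0.1. fail to reject H0.

tau_b = 0.0000 (C=5, D=5), p = 1.000000, fail to reject H0.


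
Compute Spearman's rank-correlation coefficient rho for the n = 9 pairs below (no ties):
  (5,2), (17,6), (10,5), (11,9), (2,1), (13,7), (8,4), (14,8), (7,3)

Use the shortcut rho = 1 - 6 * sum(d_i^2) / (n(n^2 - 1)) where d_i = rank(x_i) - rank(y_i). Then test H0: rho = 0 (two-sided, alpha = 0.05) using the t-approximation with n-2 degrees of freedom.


Step 1: Rank x and y separately (midranks; no ties here).
rank(x): 5->2, 17->9, 10->5, 11->6, 2->1, 13->7, 8->4, 14->8, 7->3
rank(y): 2->2, 6->6, 5->5, 9->9, 1->1, 7->7, 4->4, 8->8, 3->3
Step 2: d_i = R_x(i) - R_y(i); compute d_i^2.
  (2-2)^2=0, (9-6)^2=9, (5-5)^2=0, (6-9)^2=9, (1-1)^2=0, (7-7)^2=0, (4-4)^2=0, (8-8)^2=0, (3-3)^2=0
sum(d^2) = 18.
Step 3: rho = 1 - 6*18 / (9*(9^2 - 1)) = 1 - 108/720 = 0.850000.
Step 4: Under H0, t = rho * sqrt((n-2)/(1-rho^2)) = 4.2691 ~ t(7).
Step 5: Two-sided p-value from the t-distribution with 7 df = 0.003705.
Step 6: alpha = 0.05. reject H0.

rho = 0.8500, p = 0.003705, reject H0 at alpha = 0.05.


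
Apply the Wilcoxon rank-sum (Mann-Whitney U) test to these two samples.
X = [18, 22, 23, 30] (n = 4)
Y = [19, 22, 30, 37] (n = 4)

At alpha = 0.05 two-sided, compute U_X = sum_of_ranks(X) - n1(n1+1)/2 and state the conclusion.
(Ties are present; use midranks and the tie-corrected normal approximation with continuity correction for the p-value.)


Step 1: Combine and sort all 8 observations; assign midranks.
sorted (value, group): (18,X), (19,Y), (22,X), (22,Y), (23,X), (30,X), (30,Y), (37,Y)
ranks: 18->1, 19->2, 22->3.5, 22->3.5, 23->5, 30->6.5, 30->6.5, 37->8
Step 2: Rank sum for X: R1 = 1 + 3.5 + 5 + 6.5 = 16.
Step 3: U_X = R1 - n1(n1+1)/2 = 16 - 4*5/2 = 16 - 10 = 6.
       U_Y = n1*n2 - U_X = 16 - 6 = 10.
Step 4: Ties are present, so use the tie-corrected normal approximation (with continuity correction) for the p-value.
Step 5: p-value = 0.661197; compare to alpha = 0.05. fail to reject H0.

U_X = 6, p = 0.661197, fail to reject H0 at alpha = 0.05.


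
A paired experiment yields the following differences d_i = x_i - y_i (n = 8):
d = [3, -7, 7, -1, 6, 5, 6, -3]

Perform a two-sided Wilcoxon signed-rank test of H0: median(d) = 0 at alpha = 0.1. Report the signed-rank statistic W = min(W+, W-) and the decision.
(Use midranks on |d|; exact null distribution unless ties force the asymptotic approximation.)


Step 1: Drop any zero differences (none here) and take |d_i|.
|d| = [3, 7, 7, 1, 6, 5, 6, 3]
Step 2: Midrank |d_i| (ties get averaged ranks).
ranks: |3|->2.5, |7|->7.5, |7|->7.5, |1|->1, |6|->5.5, |5|->4, |6|->5.5, |3|->2.5
Step 3: Attach original signs; sum ranks with positive sign and with negative sign.
W+ = 2.5 + 7.5 + 5.5 + 4 + 5.5 = 25
W- = 7.5 + 1 + 2.5 = 11
(Check: W+ + W- = 36 should equal n(n+1)/2 = 36.)
Step 4: Test statistic W = min(W+, W-) = 11.
Step 5: Ties in |d|, so use the tie-corrected normal approximation.
        E[W] = n(n+1)/4 = 8*9/4 = 18.
        Tie groups: |d|=3 (t=2), |d|=6 (t=2), |d|=7 (t=2); sum(t^3 - t) = 18.
        Var[W] = n(n+1)(2n+1)/24 - sum(t^3-t)/48 = 1224/24 - 18/48 = 50.625.
        z = (W - E[W]) / sqrt(Var[W]) = (11 - 18) / 7.1151 = -0.9838.
        Two-sided p = 2*Phi(z) = 0.325204.
Step 6: alpha = 0.1. fail to reject H0.

W+ = 25, W- = 11, W = min = 11, p = 0.325204, fail to reject H0.


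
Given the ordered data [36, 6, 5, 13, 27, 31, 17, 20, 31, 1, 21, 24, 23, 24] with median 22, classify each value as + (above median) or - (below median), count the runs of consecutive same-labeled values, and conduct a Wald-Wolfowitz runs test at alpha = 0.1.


Step 1: Compute median = 22; label A = above, B = below.
Labels in order: ABBBAABBABBAAA  (n_A = 7, n_B = 7)
Step 2: Count runs R = 7.
Step 3: Under H0 (random ordering), E[R] = 2*n_A*n_B/(n_A+n_B) + 1 = 2*7*7/14 + 1 = 8.0000.
        Var[R] = 2*n_A*n_B*(2*n_A*n_B - n_A - n_B) / ((n_A+n_B)^2 * (n_A+n_B-1)) = 8232/2548 = 3.2308.
        SD[R] = 1.7974.
Step 4: Continuity-corrected z = (R + 0.5 - E[R]) / SD[R] = (7 + 0.5 - 8.0000) / 1.7974 = -0.2782.
Step 5: Two-sided p-value via normal approximation = 2*(1 - Phi(|z|)) = 0.780879.
Step 6: alpha = 0.1. fail to reject H0.

R = 7, z = -0.2782, p = 0.780879, fail to reject H0.


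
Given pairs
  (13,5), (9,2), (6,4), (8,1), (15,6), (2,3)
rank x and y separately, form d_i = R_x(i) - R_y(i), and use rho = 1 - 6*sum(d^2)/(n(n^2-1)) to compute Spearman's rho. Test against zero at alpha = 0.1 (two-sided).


Step 1: Rank x and y separately (midranks; no ties here).
rank(x): 13->5, 9->4, 6->2, 8->3, 15->6, 2->1
rank(y): 5->5, 2->2, 4->4, 1->1, 6->6, 3->3
Step 2: d_i = R_x(i) - R_y(i); compute d_i^2.
  (5-5)^2=0, (4-2)^2=4, (2-4)^2=4, (3-1)^2=4, (6-6)^2=0, (1-3)^2=4
sum(d^2) = 16.
Step 3: rho = 1 - 6*16 / (6*(6^2 - 1)) = 1 - 96/210 = 0.542857.
Step 4: Under H0, t = rho * sqrt((n-2)/(1-rho^2)) = 1.2928 ~ t(4).
Step 5: Two-sided p-value from the t-distribution with 4 df = 0.265703.
Step 6: alpha = 0.1. fail to reject H0.

rho = 0.5429, p = 0.265703, fail to reject H0 at alpha = 0.1.


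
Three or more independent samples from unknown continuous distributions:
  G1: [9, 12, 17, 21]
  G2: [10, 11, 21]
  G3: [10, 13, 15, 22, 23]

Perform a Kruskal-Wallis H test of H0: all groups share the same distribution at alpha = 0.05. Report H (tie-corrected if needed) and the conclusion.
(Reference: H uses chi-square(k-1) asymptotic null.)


Step 1: Combine all N = 12 observations and assign midranks.
sorted (value, group, rank): (9,G1,1), (10,G2,2.5), (10,G3,2.5), (11,G2,4), (12,G1,5), (13,G3,6), (15,G3,7), (17,G1,8), (21,G1,9.5), (21,G2,9.5), (22,G3,11), (23,G3,12)
Step 2: Sum ranks within each group.
R_1 = 23.5 (n_1 = 4)
R_2 = 16 (n_2 = 3)
R_3 = 38.5 (n_3 = 5)
Step 3: H = 12/(N(N+1)) * sum(R_i^2/n_i) - 3(N+1)
     = 12/(12*13) * (23.5^2/4 + 16^2/3 + 38.5^2/5) - 3*13
     = 0.076923 * 519.846 - 39
     = 0.988141.
Step 4: Ties present; correction factor C = 1 - 12/(12^3 - 12) = 0.993007. Corrected H = 0.988141 / 0.993007 = 0.995100.
Step 5: Under H0, H ~ chi^2(2); p-value = 0.608019.
Step 6: alpha = 0.05. fail to reject H0.

H = 0.9951, df = 2, p = 0.608019, fail to reject H0.


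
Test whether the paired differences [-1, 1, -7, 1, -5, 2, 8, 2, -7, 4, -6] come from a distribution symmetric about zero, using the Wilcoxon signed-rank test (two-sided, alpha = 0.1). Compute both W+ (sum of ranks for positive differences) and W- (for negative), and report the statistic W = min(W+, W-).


Step 1: Drop any zero differences (none here) and take |d_i|.
|d| = [1, 1, 7, 1, 5, 2, 8, 2, 7, 4, 6]
Step 2: Midrank |d_i| (ties get averaged ranks).
ranks: |1|->2, |1|->2, |7|->9.5, |1|->2, |5|->7, |2|->4.5, |8|->11, |2|->4.5, |7|->9.5, |4|->6, |6|->8
Step 3: Attach original signs; sum ranks with positive sign and with negative sign.
W+ = 2 + 2 + 4.5 + 11 + 4.5 + 6 = 30
W- = 2 + 9.5 + 7 + 9.5 + 8 = 36
(Check: W+ + W- = 66 should equal n(n+1)/2 = 66.)
Step 4: Test statistic W = min(W+, W-) = 30.
Step 5: Ties in |d|, so use the tie-corrected normal approximation.
        E[W] = n(n+1)/4 = 11*12/4 = 33.
        Tie groups: |d|=1 (t=3), |d|=2 (t=2), |d|=7 (t=2); sum(t^3 - t) = 36.
        Var[W] = n(n+1)(2n+1)/24 - sum(t^3-t)/48 = 3036/24 - 36/48 = 125.75.
        z = (W - E[W]) / sqrt(Var[W]) = (30 - 33) / 11.2138 = -0.2675.
        Two-sided p = 2*Phi(z) = 0.789064.
Step 6: alpha = 0.1. fail to reject H0.

W+ = 30, W- = 36, W = min = 30, p = 0.789064, fail to reject H0.


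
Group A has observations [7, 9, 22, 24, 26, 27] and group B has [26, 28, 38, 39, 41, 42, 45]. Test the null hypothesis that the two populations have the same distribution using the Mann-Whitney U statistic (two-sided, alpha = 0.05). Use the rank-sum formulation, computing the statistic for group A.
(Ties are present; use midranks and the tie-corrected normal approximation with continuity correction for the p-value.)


Step 1: Combine and sort all 13 observations; assign midranks.
sorted (value, group): (7,X), (9,X), (22,X), (24,X), (26,X), (26,Y), (27,X), (28,Y), (38,Y), (39,Y), (41,Y), (42,Y), (45,Y)
ranks: 7->1, 9->2, 22->3, 24->4, 26->5.5, 26->5.5, 27->7, 28->8, 38->9, 39->10, 41->11, 42->12, 45->13
Step 2: Rank sum for X: R1 = 1 + 2 + 3 + 4 + 5.5 + 7 = 22.5.
Step 3: U_X = R1 - n1(n1+1)/2 = 22.5 - 6*7/2 = 22.5 - 21 = 1.5.
       U_Y = n1*n2 - U_X = 42 - 1.5 = 40.5.
Step 4: Ties are present, so use the tie-corrected normal approximation (with continuity correction) for the p-value.
Step 5: p-value = 0.006567; compare to alpha = 0.05. reject H0.

U_X = 1.5, p = 0.006567, reject H0 at alpha = 0.05.


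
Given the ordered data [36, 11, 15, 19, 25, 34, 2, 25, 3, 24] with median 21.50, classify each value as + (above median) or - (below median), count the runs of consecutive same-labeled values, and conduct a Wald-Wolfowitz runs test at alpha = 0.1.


Step 1: Compute median = 21.50; label A = above, B = below.
Labels in order: ABBBAABABA  (n_A = 5, n_B = 5)
Step 2: Count runs R = 7.
Step 3: Under H0 (random ordering), E[R] = 2*n_A*n_B/(n_A+n_B) + 1 = 2*5*5/10 + 1 = 6.0000.
        Var[R] = 2*n_A*n_B*(2*n_A*n_B - n_A - n_B) / ((n_A+n_B)^2 * (n_A+n_B-1)) = 2000/900 = 2.2222.
        SD[R] = 1.4907.
Step 4: Continuity-corrected z = (R - 0.5 - E[R]) / SD[R] = (7 - 0.5 - 6.0000) / 1.4907 = 0.3354.
Step 5: Two-sided p-value via normal approximation = 2*(1 - Phi(|z|)) = 0.737316.
Step 6: alpha = 0.1. fail to reject H0.

R = 7, z = 0.3354, p = 0.737316, fail to reject H0.


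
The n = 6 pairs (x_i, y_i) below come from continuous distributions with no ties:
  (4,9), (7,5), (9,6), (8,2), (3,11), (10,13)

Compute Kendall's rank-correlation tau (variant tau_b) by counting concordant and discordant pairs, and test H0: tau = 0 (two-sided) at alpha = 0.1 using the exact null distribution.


Step 1: Enumerate the 15 unordered pairs (i,j) with i<j and classify each by sign(x_j-x_i) * sign(y_j-y_i).
  (1,2):dx=+3,dy=-4->D; (1,3):dx=+5,dy=-3->D; (1,4):dx=+4,dy=-7->D; (1,5):dx=-1,dy=+2->D
  (1,6):dx=+6,dy=+4->C; (2,3):dx=+2,dy=+1->C; (2,4):dx=+1,dy=-3->D; (2,5):dx=-4,dy=+6->D
  (2,6):dx=+3,dy=+8->C; (3,4):dx=-1,dy=-4->C; (3,5):dx=-6,dy=+5->D; (3,6):dx=+1,dy=+7->C
  (4,5):dx=-5,dy=+9->D; (4,6):dx=+2,dy=+11->C; (5,6):dx=+7,dy=+2->C
Step 2: C = 7, D = 8, total pairs = 15.
Step 3: tau = (C - D)/(n(n-1)/2) = (7 - 8)/15 = -0.066667.
Step 4: Exact two-sided p-value (enumerate n! = 720 permutations of y under H0): p = 1.000000.
Step 5: alpha = 0.1. fail to reject H0.

tau_b = -0.0667 (C=7, D=8), p = 1.000000, fail to reject H0.


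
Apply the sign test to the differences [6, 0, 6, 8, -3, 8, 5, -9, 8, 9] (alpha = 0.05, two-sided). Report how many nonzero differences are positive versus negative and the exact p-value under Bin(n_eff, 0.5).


Step 1: Discard zero differences. Original n = 10; n_eff = number of nonzero differences = 9.
Nonzero differences (with sign): +6, +6, +8, -3, +8, +5, -9, +8, +9
Step 2: Count signs: positive = 7, negative = 2.
Step 3: Under H0: P(positive) = 0.5, so the number of positives S ~ Bin(9, 0.5).
Step 4: Two-sided exact p-value = sum of Bin(9,0.5) probabilities at or below the observed probability = 0.179688.
Step 5: alpha = 0.05. fail to reject H0.

n_eff = 9, pos = 7, neg = 2, p = 0.179688, fail to reject H0.


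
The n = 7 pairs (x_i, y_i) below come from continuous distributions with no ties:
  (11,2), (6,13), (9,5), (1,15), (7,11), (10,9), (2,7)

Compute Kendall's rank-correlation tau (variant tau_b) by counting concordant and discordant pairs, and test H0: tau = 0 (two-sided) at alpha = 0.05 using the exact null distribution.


Step 1: Enumerate the 21 unordered pairs (i,j) with i<j and classify each by sign(x_j-x_i) * sign(y_j-y_i).
  (1,2):dx=-5,dy=+11->D; (1,3):dx=-2,dy=+3->D; (1,4):dx=-10,dy=+13->D; (1,5):dx=-4,dy=+9->D
  (1,6):dx=-1,dy=+7->D; (1,7):dx=-9,dy=+5->D; (2,3):dx=+3,dy=-8->D; (2,4):dx=-5,dy=+2->D
  (2,5):dx=+1,dy=-2->D; (2,6):dx=+4,dy=-4->D; (2,7):dx=-4,dy=-6->C; (3,4):dx=-8,dy=+10->D
  (3,5):dx=-2,dy=+6->D; (3,6):dx=+1,dy=+4->C; (3,7):dx=-7,dy=+2->D; (4,5):dx=+6,dy=-4->D
  (4,6):dx=+9,dy=-6->D; (4,7):dx=+1,dy=-8->D; (5,6):dx=+3,dy=-2->D; (5,7):dx=-5,dy=-4->C
  (6,7):dx=-8,dy=-2->C
Step 2: C = 4, D = 17, total pairs = 21.
Step 3: tau = (C - D)/(n(n-1)/2) = (4 - 17)/21 = -0.619048.
Step 4: Exact two-sided p-value (enumerate n! = 5040 permutations of y under H0): p = 0.069048.
Step 5: alpha = 0.05. fail to reject H0.

tau_b = -0.6190 (C=4, D=17), p = 0.069048, fail to reject H0.


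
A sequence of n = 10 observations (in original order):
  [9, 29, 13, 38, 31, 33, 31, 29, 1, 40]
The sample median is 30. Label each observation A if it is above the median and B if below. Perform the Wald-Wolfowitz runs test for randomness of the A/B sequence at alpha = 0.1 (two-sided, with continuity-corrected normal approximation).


Step 1: Compute median = 30; label A = above, B = below.
Labels in order: BBBAAAABBA  (n_A = 5, n_B = 5)
Step 2: Count runs R = 4.
Step 3: Under H0 (random ordering), E[R] = 2*n_A*n_B/(n_A+n_B) + 1 = 2*5*5/10 + 1 = 6.0000.
        Var[R] = 2*n_A*n_B*(2*n_A*n_B - n_A - n_B) / ((n_A+n_B)^2 * (n_A+n_B-1)) = 2000/900 = 2.2222.
        SD[R] = 1.4907.
Step 4: Continuity-corrected z = (R + 0.5 - E[R]) / SD[R] = (4 + 0.5 - 6.0000) / 1.4907 = -1.0062.
Step 5: Two-sided p-value via normal approximation = 2*(1 - Phi(|z|)) = 0.314305.
Step 6: alpha = 0.1. fail to reject H0.

R = 4, z = -1.0062, p = 0.314305, fail to reject H0.


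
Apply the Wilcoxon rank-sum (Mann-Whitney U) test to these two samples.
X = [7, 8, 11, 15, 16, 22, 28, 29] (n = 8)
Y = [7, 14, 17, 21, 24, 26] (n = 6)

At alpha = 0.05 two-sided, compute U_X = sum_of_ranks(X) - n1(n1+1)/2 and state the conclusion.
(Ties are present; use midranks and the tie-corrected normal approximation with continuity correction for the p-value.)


Step 1: Combine and sort all 14 observations; assign midranks.
sorted (value, group): (7,X), (7,Y), (8,X), (11,X), (14,Y), (15,X), (16,X), (17,Y), (21,Y), (22,X), (24,Y), (26,Y), (28,X), (29,X)
ranks: 7->1.5, 7->1.5, 8->3, 11->4, 14->5, 15->6, 16->7, 17->8, 21->9, 22->10, 24->11, 26->12, 28->13, 29->14
Step 2: Rank sum for X: R1 = 1.5 + 3 + 4 + 6 + 7 + 10 + 13 + 14 = 58.5.
Step 3: U_X = R1 - n1(n1+1)/2 = 58.5 - 8*9/2 = 58.5 - 36 = 22.5.
       U_Y = n1*n2 - U_X = 48 - 22.5 = 25.5.
Step 4: Ties are present, so use the tie-corrected normal approximation (with continuity correction) for the p-value.
Step 5: p-value = 0.897167; compare to alpha = 0.05. fail to reject H0.

U_X = 22.5, p = 0.897167, fail to reject H0 at alpha = 0.05.


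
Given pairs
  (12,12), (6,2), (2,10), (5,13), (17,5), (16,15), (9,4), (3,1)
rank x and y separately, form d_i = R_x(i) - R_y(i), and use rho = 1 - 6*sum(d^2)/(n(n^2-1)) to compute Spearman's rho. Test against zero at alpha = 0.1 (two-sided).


Step 1: Rank x and y separately (midranks; no ties here).
rank(x): 12->6, 6->4, 2->1, 5->3, 17->8, 16->7, 9->5, 3->2
rank(y): 12->6, 2->2, 10->5, 13->7, 5->4, 15->8, 4->3, 1->1
Step 2: d_i = R_x(i) - R_y(i); compute d_i^2.
  (6-6)^2=0, (4-2)^2=4, (1-5)^2=16, (3-7)^2=16, (8-4)^2=16, (7-8)^2=1, (5-3)^2=4, (2-1)^2=1
sum(d^2) = 58.
Step 3: rho = 1 - 6*58 / (8*(8^2 - 1)) = 1 - 348/504 = 0.309524.
Step 4: Under H0, t = rho * sqrt((n-2)/(1-rho^2)) = 0.7973 ~ t(6).
Step 5: Two-sided p-value from the t-distribution with 6 df = 0.455645.
Step 6: alpha = 0.1. fail to reject H0.

rho = 0.3095, p = 0.455645, fail to reject H0 at alpha = 0.1.


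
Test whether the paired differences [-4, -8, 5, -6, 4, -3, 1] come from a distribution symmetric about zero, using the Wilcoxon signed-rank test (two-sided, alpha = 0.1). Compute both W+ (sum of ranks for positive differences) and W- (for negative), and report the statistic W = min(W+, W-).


Step 1: Drop any zero differences (none here) and take |d_i|.
|d| = [4, 8, 5, 6, 4, 3, 1]
Step 2: Midrank |d_i| (ties get averaged ranks).
ranks: |4|->3.5, |8|->7, |5|->5, |6|->6, |4|->3.5, |3|->2, |1|->1
Step 3: Attach original signs; sum ranks with positive sign and with negative sign.
W+ = 5 + 3.5 + 1 = 9.5
W- = 3.5 + 7 + 6 + 2 = 18.5
(Check: W+ + W- = 28 should equal n(n+1)/2 = 28.)
Step 4: Test statistic W = min(W+, W-) = 9.5.
Step 5: Ties in |d|, so use the tie-corrected normal approximation.
        E[W] = n(n+1)/4 = 7*8/4 = 14.
        Tie groups: |d|=4 (t=2); sum(t^3 - t) = 6.
        Var[W] = n(n+1)(2n+1)/24 - sum(t^3-t)/48 = 840/24 - 6/48 = 34.875.
        z = (W - E[W]) / sqrt(Var[W]) = (9.5 - 14) / 5.9055 = -0.7620.
        Two-sided p = 2*Phi(z) = 0.446060.
Step 6: alpha = 0.1. fail to reject H0.

W+ = 9.5, W- = 18.5, W = min = 9.5, p = 0.446060, fail to reject H0.


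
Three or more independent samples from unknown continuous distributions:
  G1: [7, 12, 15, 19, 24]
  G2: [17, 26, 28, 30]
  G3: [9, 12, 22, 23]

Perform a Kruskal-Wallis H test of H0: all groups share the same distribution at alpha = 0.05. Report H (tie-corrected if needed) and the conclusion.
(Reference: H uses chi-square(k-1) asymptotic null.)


Step 1: Combine all N = 13 observations and assign midranks.
sorted (value, group, rank): (7,G1,1), (9,G3,2), (12,G1,3.5), (12,G3,3.5), (15,G1,5), (17,G2,6), (19,G1,7), (22,G3,8), (23,G3,9), (24,G1,10), (26,G2,11), (28,G2,12), (30,G2,13)
Step 2: Sum ranks within each group.
R_1 = 26.5 (n_1 = 5)
R_2 = 42 (n_2 = 4)
R_3 = 22.5 (n_3 = 4)
Step 3: H = 12/(N(N+1)) * sum(R_i^2/n_i) - 3(N+1)
     = 12/(13*14) * (26.5^2/5 + 42^2/4 + 22.5^2/4) - 3*14
     = 0.065934 * 708.013 - 42
     = 4.682143.
Step 4: Ties present; correction factor C = 1 - 6/(13^3 - 13) = 0.997253. Corrected H = 4.682143 / 0.997253 = 4.695041.
Step 5: Under H0, H ~ chi^2(2); p-value = 0.095606.
Step 6: alpha = 0.05. fail to reject H0.

H = 4.6950, df = 2, p = 0.095606, fail to reject H0.


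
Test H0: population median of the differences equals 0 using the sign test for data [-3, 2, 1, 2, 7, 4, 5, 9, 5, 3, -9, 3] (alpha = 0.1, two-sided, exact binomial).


Step 1: Discard zero differences. Original n = 12; n_eff = number of nonzero differences = 12.
Nonzero differences (with sign): -3, +2, +1, +2, +7, +4, +5, +9, +5, +3, -9, +3
Step 2: Count signs: positive = 10, negative = 2.
Step 3: Under H0: P(positive) = 0.5, so the number of positives S ~ Bin(12, 0.5).
Step 4: Two-sided exact p-value = sum of Bin(12,0.5) probabilities at or below the observed probability = 0.038574.
Step 5: alpha = 0.1. reject H0.

n_eff = 12, pos = 10, neg = 2, p = 0.038574, reject H0.


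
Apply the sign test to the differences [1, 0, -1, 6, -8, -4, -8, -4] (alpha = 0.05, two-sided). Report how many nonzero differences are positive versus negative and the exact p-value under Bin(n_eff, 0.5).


Step 1: Discard zero differences. Original n = 8; n_eff = number of nonzero differences = 7.
Nonzero differences (with sign): +1, -1, +6, -8, -4, -8, -4
Step 2: Count signs: positive = 2, negative = 5.
Step 3: Under H0: P(positive) = 0.5, so the number of positives S ~ Bin(7, 0.5).
Step 4: Two-sided exact p-value = sum of Bin(7,0.5) probabilities at or below the observed probability = 0.453125.
Step 5: alpha = 0.05. fail to reject H0.

n_eff = 7, pos = 2, neg = 5, p = 0.453125, fail to reject H0.


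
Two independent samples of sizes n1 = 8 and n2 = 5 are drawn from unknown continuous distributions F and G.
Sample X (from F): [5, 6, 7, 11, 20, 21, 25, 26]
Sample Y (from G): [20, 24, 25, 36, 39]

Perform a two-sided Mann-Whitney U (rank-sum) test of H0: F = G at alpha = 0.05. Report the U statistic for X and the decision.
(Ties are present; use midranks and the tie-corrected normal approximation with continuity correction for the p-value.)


Step 1: Combine and sort all 13 observations; assign midranks.
sorted (value, group): (5,X), (6,X), (7,X), (11,X), (20,X), (20,Y), (21,X), (24,Y), (25,X), (25,Y), (26,X), (36,Y), (39,Y)
ranks: 5->1, 6->2, 7->3, 11->4, 20->5.5, 20->5.5, 21->7, 24->8, 25->9.5, 25->9.5, 26->11, 36->12, 39->13
Step 2: Rank sum for X: R1 = 1 + 2 + 3 + 4 + 5.5 + 7 + 9.5 + 11 = 43.
Step 3: U_X = R1 - n1(n1+1)/2 = 43 - 8*9/2 = 43 - 36 = 7.
       U_Y = n1*n2 - U_X = 40 - 7 = 33.
Step 4: Ties are present, so use the tie-corrected normal approximation (with continuity correction) for the p-value.
Step 5: p-value = 0.066526; compare to alpha = 0.05. fail to reject H0.

U_X = 7, p = 0.066526, fail to reject H0 at alpha = 0.05.


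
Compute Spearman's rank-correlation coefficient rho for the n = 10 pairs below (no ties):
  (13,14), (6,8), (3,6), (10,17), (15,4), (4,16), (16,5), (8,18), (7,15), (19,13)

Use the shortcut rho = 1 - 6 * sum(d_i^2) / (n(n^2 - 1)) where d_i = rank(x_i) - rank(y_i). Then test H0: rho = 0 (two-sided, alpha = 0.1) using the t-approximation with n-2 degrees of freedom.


Step 1: Rank x and y separately (midranks; no ties here).
rank(x): 13->7, 6->3, 3->1, 10->6, 15->8, 4->2, 16->9, 8->5, 7->4, 19->10
rank(y): 14->6, 8->4, 6->3, 17->9, 4->1, 16->8, 5->2, 18->10, 15->7, 13->5
Step 2: d_i = R_x(i) - R_y(i); compute d_i^2.
  (7-6)^2=1, (3-4)^2=1, (1-3)^2=4, (6-9)^2=9, (8-1)^2=49, (2-8)^2=36, (9-2)^2=49, (5-10)^2=25, (4-7)^2=9, (10-5)^2=25
sum(d^2) = 208.
Step 3: rho = 1 - 6*208 / (10*(10^2 - 1)) = 1 - 1248/990 = -0.260606.
Step 4: Under H0, t = rho * sqrt((n-2)/(1-rho^2)) = -0.7635 ~ t(8).
Step 5: Two-sided p-value from the t-distribution with 8 df = 0.467089.
Step 6: alpha = 0.1. fail to reject H0.

rho = -0.2606, p = 0.467089, fail to reject H0 at alpha = 0.1.
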